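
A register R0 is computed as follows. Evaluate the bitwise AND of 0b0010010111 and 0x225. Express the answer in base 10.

5

a = 0010010111
0x225 = 1000100101
AND → 0000000101 = 5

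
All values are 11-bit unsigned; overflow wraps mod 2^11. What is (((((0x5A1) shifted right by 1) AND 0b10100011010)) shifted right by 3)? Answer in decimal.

2

0x5A1 = 10110100001
→ shifted right by 1 → 01011010000 = 720
0b10100011010 = 10100011010
→ AND → 00000010000 = 16
→ shifted right by 3 → 00000000010 = 2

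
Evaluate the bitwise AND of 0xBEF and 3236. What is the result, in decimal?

0xBEF = 101111101111
3236 = 110010100100
AND → 100010100100 = 2212

2212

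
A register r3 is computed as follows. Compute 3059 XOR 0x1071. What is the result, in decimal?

3059 = 0101111110011
0x1071 = 1000001110001
XOR → 1101110000010 = 7042

7042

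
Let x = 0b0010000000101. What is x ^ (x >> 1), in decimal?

1543

x = 10000000101 = 1029
x>>1 = 01000000010
XOR  = 11000000111 = 1543
(x ^ (x >> 1) gives the standard binary-reflected Gray code of x.)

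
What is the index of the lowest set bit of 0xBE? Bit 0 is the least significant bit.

1

0xBE = 10111110
Trailing zeros: 1, so the lowest set bit is bit 1 (value 2).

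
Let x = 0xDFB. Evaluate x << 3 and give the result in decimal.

0xDFB = 000110111111011
shift left by 3 → 110111111011000 = 28632
(equivalently, 3579 × 2^3 = 3579 × 8)

28632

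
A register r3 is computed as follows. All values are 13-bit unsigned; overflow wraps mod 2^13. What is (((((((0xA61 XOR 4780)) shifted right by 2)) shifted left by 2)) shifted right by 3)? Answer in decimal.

793

0xA61 = 0101001100001
4780 = 1001010101100
→ XOR → 1100011001101 = 6349
→ shifted right by 2 → 0011000110011 = 1587
→ shifted left by 2 (mod 2^13) → 1100011001100 = 6348
→ shifted right by 3 → 0001100011001 = 793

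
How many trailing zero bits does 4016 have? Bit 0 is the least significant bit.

4

4016 = 111110110000
Trailing zeros: 4, so the lowest set bit is bit 4 (value 16).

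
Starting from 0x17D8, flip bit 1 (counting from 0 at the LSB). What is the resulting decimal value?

6106

x = 01011111011000
bit 1 is currently 0; toggle it via x ^ (1 << 1) = x ^ 2
→ 01011111011010 = 6106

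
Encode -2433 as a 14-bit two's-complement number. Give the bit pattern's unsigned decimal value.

2433 in 14 bits: 00100110000001
Invert: 11011001111110
Add 1:  11011001111111 = 13951
(Check: 2^14 - 2433 = 16384 - 2433 = 13951.)

13951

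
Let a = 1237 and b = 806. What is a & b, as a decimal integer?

1237 = 10011010101
806 = 01100100110
AND → 00000000100 = 4

4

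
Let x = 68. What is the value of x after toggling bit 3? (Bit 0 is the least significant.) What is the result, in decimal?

76

x = 01000100
bit 3 is currently 0; toggle it via x ^ (1 << 3) = x ^ 8
→ 01001100 = 76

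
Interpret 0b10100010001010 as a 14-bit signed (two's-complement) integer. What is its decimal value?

-6006

pattern = 10100010001010 (MSB is 1 ⇒ negative)
Invert: 01011101110101, add 1 → 01011101110110 = 6006, so the value is -6006.
(Equivalently: 10378 - 2^14 = 10378 - 16384 = -6006.)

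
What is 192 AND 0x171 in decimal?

64

192 = 011000000
0x171 = 101110001
AND → 001000000 = 64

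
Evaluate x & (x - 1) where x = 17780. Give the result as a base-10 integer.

x = 100010101110100 = 17780
x - 1 = 100010101110011
AND   = 100010101110000 = 17776
(x & (x - 1) clears the lowest set bit of x.)

17776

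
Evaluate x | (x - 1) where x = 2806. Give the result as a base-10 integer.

2807

x = 101011110110 = 2806
x - 1 = 101011110101
OR    = 101011110111 = 2807
(x | (x - 1) sets all bits below the lowest set bit.)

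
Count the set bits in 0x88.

0x88 = 10001000
Count the 1s: 1 + 1 = 2

2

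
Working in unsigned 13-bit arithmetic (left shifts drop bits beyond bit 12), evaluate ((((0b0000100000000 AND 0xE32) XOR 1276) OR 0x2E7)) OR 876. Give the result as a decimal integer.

0b0000100000000 = 0000100000000
0xE32 = 0111000110010
→ AND → 0000000000000 = 0
1276 = 0010011111100
→ XOR → 0010011111100 = 1276
0x2E7 = 0001011100111
→ OR → 0011011111111 = 1791
876 = 0001101101100
→ OR → 0011111111111 = 2047

2047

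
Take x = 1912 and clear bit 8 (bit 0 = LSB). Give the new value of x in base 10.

1656

x = 011101111000
bit 8 is currently 1; clear it via x & ~(1 << 8) = x & ~256
→ 011001111000 = 1656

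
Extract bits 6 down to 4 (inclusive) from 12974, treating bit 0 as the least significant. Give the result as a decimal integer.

2

v = 11001010101110
Shift right by 4: 1100101010
Mask low 3 bits: 010 = 2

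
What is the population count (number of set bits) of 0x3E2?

0x3E2 = 1111100010
Count the 1s: 1 + 1 + 1 + 1 + 1 + 1 = 6

6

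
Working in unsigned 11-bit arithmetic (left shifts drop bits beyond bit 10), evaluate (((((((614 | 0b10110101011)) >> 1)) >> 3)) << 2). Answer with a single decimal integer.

614 = 01001100110
0b10110101011 = 10110101011
→ | → 11111101111 = 2031
→ >> 1 → 01111110111 = 1015
→ >> 3 → 00001111110 = 126
→ << 2 (mod 2^11) → 00111111000 = 504

504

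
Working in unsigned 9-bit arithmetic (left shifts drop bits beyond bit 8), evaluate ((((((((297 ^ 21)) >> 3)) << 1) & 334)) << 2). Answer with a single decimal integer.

312

297 = 100101001
21 = 000010101
→ ^ → 100111100 = 316
→ >> 3 → 000100111 = 39
→ << 1 (mod 2^9) → 001001110 = 78
334 = 101001110
→ & → 001001110 = 78
→ << 2 (mod 2^9) → 100111000 = 312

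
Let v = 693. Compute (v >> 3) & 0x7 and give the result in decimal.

6

v = 1010110101
Shift right by 3: 1010110
Mask low 3 bits: 110 = 6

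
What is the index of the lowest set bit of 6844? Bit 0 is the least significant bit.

6844 = 1101010111100
Trailing zeros: 2, so the lowest set bit is bit 2 (value 4).

2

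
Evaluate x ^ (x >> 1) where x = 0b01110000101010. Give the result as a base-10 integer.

x = 1110000101010 = 7210
x>>1 = 0111000010101
XOR  = 1001000111111 = 4671
(x ^ (x >> 1) gives the standard binary-reflected Gray code of x.)

4671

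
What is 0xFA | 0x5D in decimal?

0xFA = 11111010
0x5D = 01011101
 OR → 11111111 = 255

255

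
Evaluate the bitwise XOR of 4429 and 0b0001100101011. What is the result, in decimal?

4429 = 1000101001101
b = 0001100101011
XOR → 1001001100110 = 4710

4710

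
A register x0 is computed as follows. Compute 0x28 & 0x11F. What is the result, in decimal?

8

0x28 = 000101000
0x11F = 100011111
AND → 000001000 = 8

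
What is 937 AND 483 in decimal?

937 = 1110101001
483 = 0111100011
AND → 0110100001 = 417

417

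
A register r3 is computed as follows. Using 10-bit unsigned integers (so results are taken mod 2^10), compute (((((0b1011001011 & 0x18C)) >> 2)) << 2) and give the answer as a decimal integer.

0b1011001011 = 1011001011
0x18C = 0110001100
→ & → 0010001000 = 136
→ >> 2 → 0000100010 = 34
→ << 2 (mod 2^10) → 0010001000 = 136

136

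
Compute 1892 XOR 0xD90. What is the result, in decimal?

2804

1892 = 011101100100
0xD90 = 110110010000
XOR → 101011110100 = 2804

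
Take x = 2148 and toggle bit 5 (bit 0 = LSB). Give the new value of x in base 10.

2116

x = 100001100100
bit 5 is currently 1; toggle it via x ^ (1 << 5) = x ^ 32
→ 100001000100 = 2116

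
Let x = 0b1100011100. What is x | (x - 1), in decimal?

x = 1100011100 = 796
x - 1 = 1100011011
OR    = 1100011111 = 799
(x | (x - 1) sets all bits below the lowest set bit.)

799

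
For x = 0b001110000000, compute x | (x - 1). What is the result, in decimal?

1023

x = 1110000000 = 896
x - 1 = 1101111111
OR    = 1111111111 = 1023
(x | (x - 1) sets all bits below the lowest set bit.)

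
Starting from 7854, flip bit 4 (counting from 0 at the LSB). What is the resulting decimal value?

x = 1111010101110
bit 4 is currently 0; toggle it via x ^ (1 << 4) = x ^ 16
→ 1111010111110 = 7870

7870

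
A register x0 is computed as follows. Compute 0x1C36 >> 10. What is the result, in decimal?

7

0x1C36 = 1110000110110
shift right by 10 → 0000000000111 = 7
(equivalently, floor(7222 / 1024))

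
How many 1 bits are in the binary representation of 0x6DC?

0x6DC = 11011011100
Count the 1s: 1 + 1 + 1 + 1 + 1 + 1 + 1 = 7

7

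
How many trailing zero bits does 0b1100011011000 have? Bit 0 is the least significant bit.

3

0b1100011011000 = 1100011011000
Trailing zeros: 3, so the lowest set bit is bit 3 (value 8).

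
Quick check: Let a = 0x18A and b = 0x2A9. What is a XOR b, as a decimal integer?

803

0x18A = 0110001010
0x2A9 = 1010101001
XOR → 1100100011 = 803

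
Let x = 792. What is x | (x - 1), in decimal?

799

x = 1100011000 = 792
x - 1 = 1100010111
OR    = 1100011111 = 799
(x | (x - 1) sets all bits below the lowest set bit.)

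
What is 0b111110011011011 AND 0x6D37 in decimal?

27667

a = 111110011011011
0x6D37 = 110110100110111
AND → 110110000010011 = 27667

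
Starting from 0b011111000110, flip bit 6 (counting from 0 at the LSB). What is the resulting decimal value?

1926

x = 011111000110
bit 6 is currently 1; toggle it via x ^ (1 << 6) = x ^ 64
→ 011110000110 = 1926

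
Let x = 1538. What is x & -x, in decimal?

2

x = 11000000010 = 1538
-x (two's complement) = …00111111110
AND   = 00000000010 = 2
(x & -x isolates the lowest set bit of x.)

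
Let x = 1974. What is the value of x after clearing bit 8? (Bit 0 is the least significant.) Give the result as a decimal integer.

x = 011110110110
bit 8 is currently 1; clear it via x & ~(1 << 8) = x & ~256
→ 011010110110 = 1718

1718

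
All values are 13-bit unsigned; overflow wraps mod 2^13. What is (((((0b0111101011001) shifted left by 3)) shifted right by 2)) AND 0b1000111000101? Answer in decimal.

128

0b0111101011001 = 0111101011001
→ shifted left by 3 (mod 2^13) → 1101011001000 = 6856
→ shifted right by 2 → 0011010110010 = 1714
0b1000111000101 = 1000111000101
→ AND → 0000010000000 = 128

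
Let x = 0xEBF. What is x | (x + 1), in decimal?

3839

x = 111010111111 = 3775
x + 1 = 111011000000
OR    = 111011111111 = 3839
(x | (x + 1) sets the lowest cleared bit.)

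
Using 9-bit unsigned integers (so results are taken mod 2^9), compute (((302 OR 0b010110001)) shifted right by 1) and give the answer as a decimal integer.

223

302 = 100101110
0b010110001 = 010110001
→ OR → 110111111 = 447
→ shifted right by 1 → 011011111 = 223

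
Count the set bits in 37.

37 = 100101
Count the 1s: 1 + 1 + 1 = 3

3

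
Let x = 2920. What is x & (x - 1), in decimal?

x = 101101101000 = 2920
x - 1 = 101101100111
AND   = 101101100000 = 2912
(x & (x - 1) clears the lowest set bit of x.)

2912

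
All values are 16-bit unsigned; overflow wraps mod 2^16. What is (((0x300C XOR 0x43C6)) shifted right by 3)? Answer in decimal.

3705

0x300C = 0011000000001100
0x43C6 = 0100001111000110
→ XOR → 0111001111001010 = 29642
→ shifted right by 3 → 0000111001111001 = 3705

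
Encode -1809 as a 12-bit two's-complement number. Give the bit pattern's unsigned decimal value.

1809 in 12 bits: 011100010001
Invert: 100011101110
Add 1:  100011101111 = 2287
(Check: 2^12 - 1809 = 4096 - 1809 = 2287.)

2287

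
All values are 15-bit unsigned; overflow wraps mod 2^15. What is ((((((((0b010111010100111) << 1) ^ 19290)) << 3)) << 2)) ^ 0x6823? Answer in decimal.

10915

0b010111010100111 = 010111010100111
→ << 1 (mod 2^15) → 101110101001110 = 23886
19290 = 100101101011010
→ ^ → 001011000010100 = 5652
→ << 3 (mod 2^15) → 011000010100000 = 12448
→ << 2 (mod 2^15) → 100001010000000 = 17024
0x6823 = 110100000100011
→ ^ → 010101010100011 = 10915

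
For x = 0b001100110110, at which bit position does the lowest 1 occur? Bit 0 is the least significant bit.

1

0b001100110110 = 1100110110
Trailing zeros: 1, so the lowest set bit is bit 1 (value 2).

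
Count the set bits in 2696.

2696 = 101010001000
Count the 1s: 1 + 1 + 1 + 1 = 4

4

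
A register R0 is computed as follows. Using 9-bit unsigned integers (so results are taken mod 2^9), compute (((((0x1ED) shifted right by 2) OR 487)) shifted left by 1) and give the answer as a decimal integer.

0x1ED = 111101101
→ shifted right by 2 → 001111011 = 123
487 = 111100111
→ OR → 111111111 = 511
→ shifted left by 1 (mod 2^9) → 111111110 = 510

510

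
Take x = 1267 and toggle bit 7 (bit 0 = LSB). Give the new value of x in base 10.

x = 10011110011
bit 7 is currently 1; toggle it via x ^ (1 << 7) = x ^ 128
→ 10001110011 = 1139

1139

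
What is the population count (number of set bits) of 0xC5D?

7

0xC5D = 110001011101
Count the 1s: 1 + 1 + 1 + 1 + 1 + 1 + 1 = 7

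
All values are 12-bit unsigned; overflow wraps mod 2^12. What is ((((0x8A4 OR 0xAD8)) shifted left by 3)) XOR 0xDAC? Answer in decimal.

0x8A4 = 100010100100
0xAD8 = 101011011000
→ OR → 101011111100 = 2812
→ shifted left by 3 (mod 2^12) → 011111100000 = 2016
0xDAC = 110110101100
→ XOR → 101001001100 = 2636

2636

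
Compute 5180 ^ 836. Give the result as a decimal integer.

5180 = 1010000111100
836 = 0001101000100
XOR → 1011101111000 = 6008

6008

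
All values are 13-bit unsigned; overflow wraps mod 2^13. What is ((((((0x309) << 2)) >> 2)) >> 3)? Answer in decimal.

97

0x309 = 0001100001001
→ << 2 (mod 2^13) → 0110000100100 = 3108
→ >> 2 → 0001100001001 = 777
→ >> 3 → 0000001100001 = 97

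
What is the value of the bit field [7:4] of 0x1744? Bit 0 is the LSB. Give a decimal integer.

4

v = 1011101000100
Shift right by 4: 101110100
Mask low 4 bits: 0100 = 4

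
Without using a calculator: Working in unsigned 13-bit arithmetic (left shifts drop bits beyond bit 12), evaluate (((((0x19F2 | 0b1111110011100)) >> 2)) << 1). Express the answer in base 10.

4094

0x19F2 = 1100111110010
0b1111110011100 = 1111110011100
→ | → 1111111111110 = 8190
→ >> 2 → 0011111111111 = 2047
→ << 1 (mod 2^13) → 0111111111110 = 4094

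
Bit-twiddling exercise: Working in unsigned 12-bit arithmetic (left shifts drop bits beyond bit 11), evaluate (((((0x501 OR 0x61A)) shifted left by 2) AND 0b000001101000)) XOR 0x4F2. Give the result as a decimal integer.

1178

0x501 = 010100000001
0x61A = 011000011010
→ OR → 011100011011 = 1819
→ shifted left by 2 (mod 2^12) → 110001101100 = 3180
0b000001101000 = 000001101000
→ AND → 000001101000 = 104
0x4F2 = 010011110010
→ XOR → 010010011010 = 1178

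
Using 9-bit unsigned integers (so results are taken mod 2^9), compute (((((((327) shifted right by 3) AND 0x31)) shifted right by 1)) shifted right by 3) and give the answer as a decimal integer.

327 = 101000111
→ shifted right by 3 → 000101000 = 40
0x31 = 000110001
→ AND → 000100000 = 32
→ shifted right by 1 → 000010000 = 16
→ shifted right by 3 → 000000010 = 2

2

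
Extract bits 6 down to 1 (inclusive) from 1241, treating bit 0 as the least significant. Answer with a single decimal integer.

44

v = 10011011001
Shift right by 1: 1001101100
Mask low 6 bits: 101100 = 44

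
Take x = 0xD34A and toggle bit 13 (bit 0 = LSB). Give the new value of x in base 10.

62282

x = 1101001101001010
bit 13 is currently 0; toggle it via x ^ (1 << 13) = x ^ 8192
→ 1111001101001010 = 62282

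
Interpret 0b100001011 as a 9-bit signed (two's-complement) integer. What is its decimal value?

pattern = 100001011 (MSB is 1 ⇒ negative)
Invert: 011110100, add 1 → 011110101 = 245, so the value is -245.
(Equivalently: 267 - 2^9 = 267 - 512 = -245.)

-245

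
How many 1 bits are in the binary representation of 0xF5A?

0xF5A = 111101011010
Count the 1s: 1 + 1 + 1 + 1 + 1 + 1 + 1 + 1 = 8

8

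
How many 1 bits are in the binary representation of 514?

514 = 1000000010
Count the 1s: 1 + 1 = 2

2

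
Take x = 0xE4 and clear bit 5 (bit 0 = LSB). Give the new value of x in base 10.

196

x = 0011100100
bit 5 is currently 1; clear it via x & ~(1 << 5) = x & ~32
→ 0011000100 = 196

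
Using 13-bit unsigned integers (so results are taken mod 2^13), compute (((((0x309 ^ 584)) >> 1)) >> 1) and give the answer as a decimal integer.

80

0x309 = 0001100001001
584 = 0001001001000
→ ^ → 0000101000001 = 321
→ >> 1 → 0000010100000 = 160
→ >> 1 → 0000001010000 = 80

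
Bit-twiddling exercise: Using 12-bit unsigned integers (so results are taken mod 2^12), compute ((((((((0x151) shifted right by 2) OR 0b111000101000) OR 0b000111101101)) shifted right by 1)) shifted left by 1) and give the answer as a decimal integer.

4092

0x151 = 000101010001
→ shifted right by 2 → 000001010100 = 84
0b111000101000 = 111000101000
→ OR → 111001111100 = 3708
0b000111101101 = 000111101101
→ OR → 111111111101 = 4093
→ shifted right by 1 → 011111111110 = 2046
→ shifted left by 1 (mod 2^12) → 111111111100 = 4092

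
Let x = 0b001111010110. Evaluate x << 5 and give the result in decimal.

x = 000001111010110
shift left by 5 → 111101011000000 = 31424
(equivalently, 982 × 2^5 = 982 × 32)

31424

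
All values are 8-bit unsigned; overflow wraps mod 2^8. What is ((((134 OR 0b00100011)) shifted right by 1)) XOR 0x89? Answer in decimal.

218

134 = 10000110
0b00100011 = 00100011
→ OR → 10100111 = 167
→ shifted right by 1 → 01010011 = 83
0x89 = 10001001
→ XOR → 11011010 = 218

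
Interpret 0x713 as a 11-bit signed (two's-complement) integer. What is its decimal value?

pattern = 11100010011 (MSB is 1 ⇒ negative)
Invert: 00011101100, add 1 → 00011101101 = 237, so the value is -237.
(Equivalently: 1811 - 2^11 = 1811 - 2048 = -237.)

-237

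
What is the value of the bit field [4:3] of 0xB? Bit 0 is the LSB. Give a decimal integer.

1

v = 000001011
Shift right by 3: 000001
Mask low 2 bits: 01 = 1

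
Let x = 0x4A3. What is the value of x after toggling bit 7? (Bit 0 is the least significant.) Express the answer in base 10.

1059

x = 10010100011
bit 7 is currently 1; toggle it via x ^ (1 << 7) = x ^ 128
→ 10000100011 = 1059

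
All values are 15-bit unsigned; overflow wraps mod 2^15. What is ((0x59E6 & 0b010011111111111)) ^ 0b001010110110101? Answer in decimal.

5203

0x59E6 = 101100111100110
0b010011111111111 = 010011111111111
→ & → 000000111100110 = 486
0b001010110110101 = 001010110110101
→ ^ → 001010001010011 = 5203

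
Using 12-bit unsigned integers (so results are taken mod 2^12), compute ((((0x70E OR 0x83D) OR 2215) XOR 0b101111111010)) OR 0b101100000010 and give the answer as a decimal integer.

0x70E = 011100001110
0x83D = 100000111101
→ OR → 111100111111 = 3903
2215 = 100010100111
→ OR → 111110111111 = 4031
0b101111111010 = 101111111010
→ XOR → 010001000101 = 1093
0b101100000010 = 101100000010
→ OR → 111101000111 = 3911

3911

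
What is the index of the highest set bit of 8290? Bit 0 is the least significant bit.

13

8290 = 10000001100010
The topmost 1 is at position 13 (since 2^13 = 8192 ≤ 8290 < 16384).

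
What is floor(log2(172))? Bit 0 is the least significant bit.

172 = 10101100
The topmost 1 is at position 7 (since 2^7 = 128 ≤ 172 < 256).

7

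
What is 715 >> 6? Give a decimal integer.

715 = 1011001011
shift right by 6 → 0000001011 = 11
(equivalently, floor(715 / 64))

11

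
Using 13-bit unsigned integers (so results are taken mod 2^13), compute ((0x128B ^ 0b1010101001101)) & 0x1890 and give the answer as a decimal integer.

0x128B = 1001010001011
0b1010101001101 = 1010101001101
→ ^ → 0011111000110 = 1990
0x1890 = 1100010010000
→ & → 0000010000000 = 128

128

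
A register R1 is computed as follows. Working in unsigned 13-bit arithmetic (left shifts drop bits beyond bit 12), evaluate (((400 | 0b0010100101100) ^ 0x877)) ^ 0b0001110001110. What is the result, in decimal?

3653

400 = 0000110010000
0b0010100101100 = 0010100101100
→ | → 0010110111100 = 1468
0x877 = 0100001110111
→ ^ → 0110111001011 = 3531
0b0001110001110 = 0001110001110
→ ^ → 0111001000101 = 3653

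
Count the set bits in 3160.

5

3160 = 110001011000
Count the 1s: 1 + 1 + 1 + 1 + 1 = 5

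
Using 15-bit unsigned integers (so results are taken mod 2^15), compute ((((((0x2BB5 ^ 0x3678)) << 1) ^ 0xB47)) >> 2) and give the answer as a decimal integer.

0x2BB5 = 010101110110101
0x3678 = 011011001111000
→ ^ → 001110111001101 = 7629
→ << 1 (mod 2^15) → 011101110011010 = 15258
0xB47 = 000101101000111
→ ^ → 011000011011101 = 12509
→ >> 2 → 000110000110111 = 3127

3127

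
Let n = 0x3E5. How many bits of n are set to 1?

7

0x3E5 = 1111100101
Count the 1s: 1 + 1 + 1 + 1 + 1 + 1 + 1 = 7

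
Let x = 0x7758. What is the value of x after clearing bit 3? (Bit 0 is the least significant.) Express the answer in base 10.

30544

x = 111011101011000
bit 3 is currently 1; clear it via x & ~(1 << 3) = x & ~8
→ 111011101010000 = 30544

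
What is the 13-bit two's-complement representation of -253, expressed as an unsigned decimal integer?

7939

253 in 13 bits: 0000011111101
Invert: 1111100000010
Add 1:  1111100000011 = 7939
(Check: 2^13 - 253 = 8192 - 253 = 7939.)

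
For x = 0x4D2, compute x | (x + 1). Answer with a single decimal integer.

1235

x = 10011010010 = 1234
x + 1 = 10011010011
OR    = 10011010011 = 1235
(x | (x + 1) sets the lowest cleared bit.)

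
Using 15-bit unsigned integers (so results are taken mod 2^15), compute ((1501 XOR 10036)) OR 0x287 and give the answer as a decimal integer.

8943

1501 = 000010111011101
10036 = 010011100110100
→ XOR → 010001011101001 = 8937
0x287 = 000001010000111
→ OR → 010001011101111 = 8943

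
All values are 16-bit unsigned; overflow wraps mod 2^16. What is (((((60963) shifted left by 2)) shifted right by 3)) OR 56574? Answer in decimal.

57343

60963 = 1110111000100011
→ shifted left by 2 (mod 2^16) → 1011100010001100 = 47244
→ shifted right by 3 → 0001011100010001 = 5905
56574 = 1101110011111110
→ OR → 1101111111111111 = 57343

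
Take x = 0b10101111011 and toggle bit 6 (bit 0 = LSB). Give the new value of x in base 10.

x = 10101111011
bit 6 is currently 1; toggle it via x ^ (1 << 6) = x ^ 64
→ 10100111011 = 1339

1339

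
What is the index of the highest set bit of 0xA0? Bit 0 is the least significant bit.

7

0xA0 = 10100000
The topmost 1 is at position 7 (since 2^7 = 128 ≤ 160 < 256).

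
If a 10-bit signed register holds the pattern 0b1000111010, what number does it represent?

pattern = 1000111010 (MSB is 1 ⇒ negative)
Invert: 0111000101, add 1 → 0111000110 = 454, so the value is -454.
(Equivalently: 570 - 2^10 = 570 - 1024 = -454.)

-454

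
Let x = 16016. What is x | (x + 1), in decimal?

16017

x = 11111010010000 = 16016
x + 1 = 11111010010001
OR    = 11111010010001 = 16017
(x | (x + 1) sets the lowest cleared bit.)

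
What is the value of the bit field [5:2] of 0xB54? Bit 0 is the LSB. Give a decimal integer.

5

v = 101101010100
Shift right by 2: 1011010101
Mask low 4 bits: 0101 = 5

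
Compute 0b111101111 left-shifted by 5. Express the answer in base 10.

x = 00000111101111
shift left by 5 → 11110111100000 = 15840
(equivalently, 495 × 2^5 = 495 × 32)

15840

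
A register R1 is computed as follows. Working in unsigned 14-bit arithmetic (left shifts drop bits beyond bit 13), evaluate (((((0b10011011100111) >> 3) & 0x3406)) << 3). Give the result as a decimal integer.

8224

0b10011011100111 = 10011011100111
→ >> 3 → 00010011011100 = 1244
0x3406 = 11010000000110
→ & → 00010000000100 = 1028
→ << 3 (mod 2^14) → 10000000100000 = 8224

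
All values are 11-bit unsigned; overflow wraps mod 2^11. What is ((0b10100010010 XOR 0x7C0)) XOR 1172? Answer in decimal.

1606

0b10100010010 = 10100010010
0x7C0 = 11111000000
→ XOR → 01011010010 = 722
1172 = 10010010100
→ XOR → 11001000110 = 1606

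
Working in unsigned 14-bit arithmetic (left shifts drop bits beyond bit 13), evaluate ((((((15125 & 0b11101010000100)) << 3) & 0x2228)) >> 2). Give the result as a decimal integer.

15125 = 11101100010101
0b11101010000100 = 11101010000100
→ & → 11101000000100 = 14852
→ << 3 (mod 2^14) → 01000000100000 = 4128
0x2228 = 10001000101000
→ & → 00000000100000 = 32
→ >> 2 → 00000000001000 = 8

8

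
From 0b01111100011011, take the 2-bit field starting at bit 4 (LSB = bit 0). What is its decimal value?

1

v = 01111100011011
Shift right by 4: 0111110001
Mask low 2 bits: 01 = 1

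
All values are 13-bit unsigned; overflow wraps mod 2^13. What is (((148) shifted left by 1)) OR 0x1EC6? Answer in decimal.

8174

148 = 0000010010100
→ shifted left by 1 (mod 2^13) → 0000100101000 = 296
0x1EC6 = 1111011000110
→ OR → 1111111101110 = 8174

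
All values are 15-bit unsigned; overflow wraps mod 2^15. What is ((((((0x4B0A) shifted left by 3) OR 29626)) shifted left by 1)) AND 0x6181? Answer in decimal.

0x4B0A = 100101100001010
→ shifted left by 3 (mod 2^15) → 101100001010000 = 22608
29626 = 111001110111010
→ OR → 111101111111010 = 31738
→ shifted left by 1 (mod 2^15) → 111011111110100 = 30708
0x6181 = 110000110000001
→ AND → 110000110000000 = 24960

24960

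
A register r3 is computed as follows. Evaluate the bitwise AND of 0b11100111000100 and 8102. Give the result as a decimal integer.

a = 11100111000100
8102 = 01111110100110
AND → 01100110000100 = 6532

6532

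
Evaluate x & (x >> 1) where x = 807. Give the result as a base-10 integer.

259

x = 1100100111 = 807
x>>1 = 0110010011
AND  = 0100000011 = 259
(x & (x >> 1) has a 1 wherever x has two consecutive 1 bits.)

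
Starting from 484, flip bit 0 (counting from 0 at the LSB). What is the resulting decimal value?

x = 0111100100
bit 0 is currently 0; toggle it via x ^ (1 << 0) = x ^ 1
→ 0111100101 = 485

485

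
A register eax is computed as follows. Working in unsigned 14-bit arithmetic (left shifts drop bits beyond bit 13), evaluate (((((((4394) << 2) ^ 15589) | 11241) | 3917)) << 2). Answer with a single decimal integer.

16308

4394 = 01000100101010
→ << 2 (mod 2^14) → 00010010101000 = 1192
15589 = 11110011100101
→ ^ → 11100001001101 = 14413
11241 = 10101111101001
→ | → 11101111101101 = 15341
3917 = 00111101001101
→ | → 11111111101101 = 16365
→ << 2 (mod 2^14) → 11111110110100 = 16308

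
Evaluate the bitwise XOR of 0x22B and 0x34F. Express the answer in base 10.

356

0x22B = 1000101011
0x34F = 1101001111
XOR → 0101100100 = 356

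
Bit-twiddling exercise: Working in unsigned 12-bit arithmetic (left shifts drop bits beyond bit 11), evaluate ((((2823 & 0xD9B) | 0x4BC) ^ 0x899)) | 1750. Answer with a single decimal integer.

2038

2823 = 101100000111
0xD9B = 110110011011
→ & → 100100000011 = 2307
0x4BC = 010010111100
→ | → 110110111111 = 3519
0x899 = 100010011001
→ ^ → 010100100110 = 1318
1750 = 011011010110
→ | → 011111110110 = 2038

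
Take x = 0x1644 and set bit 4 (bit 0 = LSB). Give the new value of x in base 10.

x = 1011001000100
bit 4 is currently 0; set it via x | (1 << 4) = x | 16
→ 1011001010100 = 5716

5716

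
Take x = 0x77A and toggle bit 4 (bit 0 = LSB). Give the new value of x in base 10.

1898

x = 011101111010
bit 4 is currently 1; toggle it via x ^ (1 << 4) = x ^ 16
→ 011101101010 = 1898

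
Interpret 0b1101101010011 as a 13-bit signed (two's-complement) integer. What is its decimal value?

-1197

pattern = 1101101010011 (MSB is 1 ⇒ negative)
Invert: 0010010101100, add 1 → 0010010101101 = 1197, so the value is -1197.
(Equivalently: 6995 - 2^13 = 6995 - 8192 = -1197.)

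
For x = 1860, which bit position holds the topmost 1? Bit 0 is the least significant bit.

1860 = 11101000100
The topmost 1 is at position 10 (since 2^10 = 1024 ≤ 1860 < 2048).

10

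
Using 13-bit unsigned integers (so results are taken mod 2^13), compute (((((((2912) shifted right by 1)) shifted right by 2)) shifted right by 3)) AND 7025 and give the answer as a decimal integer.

2912 = 0101101100000
→ shifted right by 1 → 0010110110000 = 1456
→ shifted right by 2 → 0000101101100 = 364
→ shifted right by 3 → 0000000101101 = 45
7025 = 1101101110001
→ AND → 0000000100001 = 33

33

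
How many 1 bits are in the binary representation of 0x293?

0x293 = 1010010011
Count the 1s: 1 + 1 + 1 + 1 + 1 = 5

5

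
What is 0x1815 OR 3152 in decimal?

7253

0x1815 = 1100000010101
3152 = 0110001010000
 OR → 1110001010101 = 7253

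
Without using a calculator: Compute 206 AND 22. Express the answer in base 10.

6

206 = 11001110
22 = 00010110
AND → 00000110 = 6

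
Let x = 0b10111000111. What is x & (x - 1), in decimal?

1478

x = 10111000111 = 1479
x - 1 = 10111000110
AND   = 10111000110 = 1478
(x & (x - 1) clears the lowest set bit of x.)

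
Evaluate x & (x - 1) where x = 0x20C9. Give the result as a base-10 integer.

8392

x = 10000011001001 = 8393
x - 1 = 10000011001000
AND   = 10000011001000 = 8392
(x & (x - 1) clears the lowest set bit of x.)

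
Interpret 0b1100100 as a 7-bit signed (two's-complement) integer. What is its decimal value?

-28

pattern = 1100100 (MSB is 1 ⇒ negative)
Invert: 0011011, add 1 → 0011100 = 28, so the value is -28.
(Equivalently: 100 - 2^7 = 100 - 128 = -28.)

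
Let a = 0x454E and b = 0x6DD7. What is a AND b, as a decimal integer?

17734

0x454E = 100010101001110
0x6DD7 = 110110111010111
AND → 100010101000110 = 17734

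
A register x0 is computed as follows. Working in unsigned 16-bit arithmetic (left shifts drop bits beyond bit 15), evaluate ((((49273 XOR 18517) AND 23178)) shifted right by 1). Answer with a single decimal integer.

1028

49273 = 1100000001111001
18517 = 0100100001010101
→ XOR → 1000100000101100 = 34860
23178 = 0101101010001010
→ AND → 0000100000001000 = 2056
→ shifted right by 1 → 0000010000000100 = 1028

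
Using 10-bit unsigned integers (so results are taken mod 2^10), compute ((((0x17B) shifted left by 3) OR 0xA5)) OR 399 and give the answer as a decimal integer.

1023

0x17B = 0101111011
→ shifted left by 3 (mod 2^10) → 1111011000 = 984
0xA5 = 0010100101
→ OR → 1111111101 = 1021
399 = 0110001111
→ OR → 1111111111 = 1023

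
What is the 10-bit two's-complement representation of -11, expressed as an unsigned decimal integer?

11 in 10 bits: 0000001011
Invert: 1111110100
Add 1:  1111110101 = 1013
(Check: 2^10 - 11 = 1024 - 11 = 1013.)

1013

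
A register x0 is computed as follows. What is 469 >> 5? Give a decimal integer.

14

469 = 111010101
shift right by 5 → 000001110 = 14
(equivalently, floor(469 / 32))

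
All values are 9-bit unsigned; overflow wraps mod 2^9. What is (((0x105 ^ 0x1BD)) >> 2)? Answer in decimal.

46

0x105 = 100000101
0x1BD = 110111101
→ ^ → 010111000 = 184
→ >> 2 → 000101110 = 46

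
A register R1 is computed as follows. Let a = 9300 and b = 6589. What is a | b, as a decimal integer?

9300 = 10010001010100
6589 = 01100110111101
 OR → 11110111111101 = 15869

15869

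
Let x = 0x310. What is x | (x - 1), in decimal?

799

x = 1100010000 = 784
x - 1 = 1100001111
OR    = 1100011111 = 799
(x | (x - 1) sets all bits below the lowest set bit.)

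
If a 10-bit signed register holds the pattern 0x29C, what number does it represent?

pattern = 1010011100 (MSB is 1 ⇒ negative)
Invert: 0101100011, add 1 → 0101100100 = 356, so the value is -356.
(Equivalently: 668 - 2^10 = 668 - 1024 = -356.)

-356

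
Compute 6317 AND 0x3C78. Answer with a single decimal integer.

6317 = 01100010101101
0x3C78 = 11110001111000
AND → 01100000101000 = 6184

6184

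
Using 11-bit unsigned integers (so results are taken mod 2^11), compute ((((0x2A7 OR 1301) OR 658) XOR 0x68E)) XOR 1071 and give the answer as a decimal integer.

1302

0x2A7 = 01010100111
1301 = 10100010101
→ OR → 11110110111 = 1975
658 = 01010010010
→ OR → 11110110111 = 1975
0x68E = 11010001110
→ XOR → 00100111001 = 313
1071 = 10000101111
→ XOR → 10100010110 = 1302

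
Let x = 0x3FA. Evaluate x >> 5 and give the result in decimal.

31

0x3FA = 1111111010
shift right by 5 → 0000011111 = 31
(equivalently, floor(1018 / 32))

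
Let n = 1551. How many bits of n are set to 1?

6

1551 = 11000001111
Count the 1s: 1 + 1 + 1 + 1 + 1 + 1 = 6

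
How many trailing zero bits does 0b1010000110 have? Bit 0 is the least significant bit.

0b1010000110 = 1010000110
Trailing zeros: 1, so the lowest set bit is bit 1 (value 2).

1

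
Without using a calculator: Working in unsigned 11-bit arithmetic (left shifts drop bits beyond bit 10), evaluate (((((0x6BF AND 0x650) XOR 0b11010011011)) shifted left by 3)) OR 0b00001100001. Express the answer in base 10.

0x6BF = 11010111111
0x650 = 11001010000
→ AND → 11000010000 = 1552
0b11010011011 = 11010011011
→ XOR → 00010001011 = 139
→ shifted left by 3 (mod 2^11) → 10001011000 = 1112
0b00001100001 = 00001100001
→ OR → 10001111001 = 1145

1145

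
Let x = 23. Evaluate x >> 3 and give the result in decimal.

2

23 = 10111
shift right by 3 → 00010 = 2
(equivalently, floor(23 / 8))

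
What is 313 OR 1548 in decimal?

313 = 00100111001
1548 = 11000001100
 OR → 11100111101 = 1853

1853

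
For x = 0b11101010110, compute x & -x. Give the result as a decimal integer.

2

x = 11101010110 = 1878
-x (two's complement) = …00010101010
AND   = 00000000010 = 2
(x & -x isolates the lowest set bit of x.)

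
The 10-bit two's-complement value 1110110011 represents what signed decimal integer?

pattern = 1110110011 (MSB is 1 ⇒ negative)
Invert: 0001001100, add 1 → 0001001101 = 77, so the value is -77.
(Equivalently: 947 - 2^10 = 947 - 1024 = -77.)

-77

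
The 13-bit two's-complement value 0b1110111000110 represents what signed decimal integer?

-570

pattern = 1110111000110 (MSB is 1 ⇒ negative)
Invert: 0001000111001, add 1 → 0001000111010 = 570, so the value is -570.
(Equivalently: 7622 - 2^13 = 7622 - 8192 = -570.)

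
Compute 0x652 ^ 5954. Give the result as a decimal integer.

4368

0x652 = 0011001010010
5954 = 1011101000010
XOR → 1000100010000 = 4368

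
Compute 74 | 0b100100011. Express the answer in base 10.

74 = 001001010
b = 100100011
 OR → 101101011 = 363

363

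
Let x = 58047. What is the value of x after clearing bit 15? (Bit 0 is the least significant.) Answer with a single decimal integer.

x = 1110001010111111
bit 15 is currently 1; clear it via x & ~(1 << 15) = x & ~32768
→ 0110001010111111 = 25279

25279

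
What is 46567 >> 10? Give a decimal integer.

45

46567 = 1011010111100111
shift right by 10 → 0000000000101101 = 45
(equivalently, floor(46567 / 1024))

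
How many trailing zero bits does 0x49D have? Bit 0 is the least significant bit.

0x49D = 10010011101
Trailing zeros: 0, so the lowest set bit is bit 0 (value 1).

0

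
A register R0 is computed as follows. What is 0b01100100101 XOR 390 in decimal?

675

a = 1100100101
390 = 0110000110
XOR → 1010100011 = 675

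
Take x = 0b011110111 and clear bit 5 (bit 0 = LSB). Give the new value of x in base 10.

x = 011110111
bit 5 is currently 1; clear it via x & ~(1 << 5) = x & ~32
→ 011010111 = 215

215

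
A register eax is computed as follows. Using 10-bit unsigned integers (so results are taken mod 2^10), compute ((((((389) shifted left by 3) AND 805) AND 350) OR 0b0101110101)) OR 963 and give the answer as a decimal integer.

389 = 0110000101
→ shifted left by 3 (mod 2^10) → 0000101000 = 40
805 = 1100100101
→ AND → 0000100000 = 32
350 = 0101011110
→ AND → 0000000000 = 0
0b0101110101 = 0101110101
→ OR → 0101110101 = 373
963 = 1111000011
→ OR → 1111110111 = 1015

1015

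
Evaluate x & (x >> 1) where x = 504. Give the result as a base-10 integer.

248

x = 111111000 = 504
x>>1 = 011111100
AND  = 011111000 = 248
(x & (x >> 1) has a 1 wherever x has two consecutive 1 bits.)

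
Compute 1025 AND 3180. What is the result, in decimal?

1024

1025 = 010000000001
3180 = 110001101100
AND → 010000000000 = 1024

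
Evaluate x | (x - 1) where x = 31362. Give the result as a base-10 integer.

x = 111101010000010 = 31362
x - 1 = 111101010000001
OR    = 111101010000011 = 31363
(x | (x - 1) sets all bits below the lowest set bit.)

31363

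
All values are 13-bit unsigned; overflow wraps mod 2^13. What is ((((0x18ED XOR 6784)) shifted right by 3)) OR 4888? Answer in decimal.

0x18ED = 1100011101101
6784 = 1101010000000
→ XOR → 0001001101101 = 621
→ shifted right by 3 → 0000001001101 = 77
4888 = 1001100011000
→ OR → 1001101011101 = 4957

4957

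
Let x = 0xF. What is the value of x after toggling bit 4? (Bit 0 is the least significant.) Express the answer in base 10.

x = 000001111
bit 4 is currently 0; toggle it via x ^ (1 << 4) = x ^ 16
→ 000011111 = 31

31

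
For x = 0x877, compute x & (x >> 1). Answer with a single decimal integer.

51

x = 100001110111 = 2167
x>>1 = 010000111011
AND  = 000000110011 = 51
(x & (x >> 1) has a 1 wherever x has two consecutive 1 bits.)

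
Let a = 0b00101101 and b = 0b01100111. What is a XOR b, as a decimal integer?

74

a = 0101101
b = 1100111
XOR → 1001010 = 74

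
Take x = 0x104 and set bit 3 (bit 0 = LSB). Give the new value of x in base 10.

268

x = 100000100
bit 3 is currently 0; set it via x | (1 << 3) = x | 8
→ 100001100 = 268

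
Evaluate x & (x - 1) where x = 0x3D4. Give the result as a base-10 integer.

976

x = 1111010100 = 980
x - 1 = 1111010011
AND   = 1111010000 = 976
(x & (x - 1) clears the lowest set bit of x.)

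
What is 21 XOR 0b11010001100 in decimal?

21 = 00000010101
b = 11010001100
XOR → 11010011001 = 1689

1689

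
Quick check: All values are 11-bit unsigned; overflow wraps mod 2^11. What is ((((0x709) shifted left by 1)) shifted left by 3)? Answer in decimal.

144

0x709 = 11100001001
→ shifted left by 1 (mod 2^11) → 11000010010 = 1554
→ shifted left by 3 (mod 2^11) → 00010010000 = 144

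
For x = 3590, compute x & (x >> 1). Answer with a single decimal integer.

x = 111000000110 = 3590
x>>1 = 011100000011
AND  = 011000000010 = 1538
(x & (x >> 1) has a 1 wherever x has two consecutive 1 bits.)

1538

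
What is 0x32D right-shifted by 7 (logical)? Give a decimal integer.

6

0x32D = 1100101101
shift right by 7 → 0000000110 = 6
(equivalently, floor(813 / 128))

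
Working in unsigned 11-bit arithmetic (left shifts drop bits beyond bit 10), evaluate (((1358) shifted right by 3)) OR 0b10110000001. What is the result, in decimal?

1358 = 10101001110
→ shifted right by 3 → 00010101001 = 169
0b10110000001 = 10110000001
→ OR → 10110101001 = 1449

1449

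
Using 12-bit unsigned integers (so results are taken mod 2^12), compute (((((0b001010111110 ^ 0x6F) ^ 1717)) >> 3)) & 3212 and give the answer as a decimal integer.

0b001010111110 = 001010111110
0x6F = 000001101111
→ ^ → 001011010001 = 721
1717 = 011010110101
→ ^ → 010001100100 = 1124
→ >> 3 → 000010001100 = 140
3212 = 110010001100
→ & → 000010001100 = 140

140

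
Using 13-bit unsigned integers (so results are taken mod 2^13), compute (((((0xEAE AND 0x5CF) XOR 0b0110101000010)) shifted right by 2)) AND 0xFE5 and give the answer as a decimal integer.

0xEAE = 0111010101110
0x5CF = 0010111001111
→ AND → 0010010001110 = 1166
0b0110101000010 = 0110101000010
→ XOR → 0100111001100 = 2508
→ shifted right by 2 → 0001001110011 = 627
0xFE5 = 0111111100101
→ AND → 0001001100001 = 609

609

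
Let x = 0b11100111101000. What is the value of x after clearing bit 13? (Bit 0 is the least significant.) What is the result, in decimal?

x = 11100111101000
bit 13 is currently 1; clear it via x & ~(1 << 13) = x & ~8192
→ 01100111101000 = 6632

6632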